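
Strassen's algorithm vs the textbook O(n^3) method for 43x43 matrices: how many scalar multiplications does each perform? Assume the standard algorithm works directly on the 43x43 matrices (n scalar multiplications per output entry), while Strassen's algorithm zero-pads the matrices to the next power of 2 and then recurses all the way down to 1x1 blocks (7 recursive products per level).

Matrix multiplication for 43x43 matrices:

Strassen's algorithm requires power-of-2 dimensions. Pad 43x43 to 64x64 (next power of 2).

Standard algorithm: 43^3 = 79507 multiplications
Strassen's algorithm: 7^(log2(64)) = 7^6 = 117649 multiplications
Difference: 79507 - 117649 = -38142 (Strassen uses MORE here due to padding overhead — for small or just-over-power-of-2 n, padding can outweigh the per-level savings)

Standard: 79507 multiplications (43^3). Strassen: 117649 multiplications (7^6, after padding to 64x64). Strassen reduces 8 recursive multiplications to 7 at each level.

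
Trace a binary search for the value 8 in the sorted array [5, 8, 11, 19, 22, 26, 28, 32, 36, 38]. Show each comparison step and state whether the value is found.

Binary search for 8 in [5, 8, 11, 19, 22, 26, 28, 32, 36, 38]:

lo=0, hi=9, mid=4, arr[mid]=22 -> 22 > 8, search left half
lo=0, hi=3, mid=1, arr[mid]=8 -> Found target at index 1!

Binary search finds 8 at index 1 after 2 comparisons. The search repeatedly halves the search space by comparing with the middle element.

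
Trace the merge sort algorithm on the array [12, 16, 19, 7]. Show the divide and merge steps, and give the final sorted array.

Merge sort trace:

Split: [12, 16, 19, 7] -> [12, 16] and [19, 7]
  Split: [12, 16] -> [12] and [16]
  Merge: [12] + [16] -> [12, 16]
  Split: [19, 7] -> [19] and [7]
  Merge: [19] + [7] -> [7, 19]
Merge: [12, 16] + [7, 19] -> [7, 12, 16, 19]

Final sorted array: [7, 12, 16, 19]

The merge sort proceeds by recursively splitting the array and merging sorted halves.
After all merges, the sorted array is [7, 12, 16, 19].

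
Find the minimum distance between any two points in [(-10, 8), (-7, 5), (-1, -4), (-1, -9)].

Computing all pairwise distances among 4 points:

d((-10, 8), (-7, 5)) = 4.2426 <-- minimum
d((-10, 8), (-1, -4)) = 15.0
d((-10, 8), (-1, -9)) = 19.2354
d((-7, 5), (-1, -4)) = 10.8167
d((-7, 5), (-1, -9)) = 15.2315
d((-1, -4), (-1, -9)) = 5.0

Closest pair: (-10, 8) and (-7, 5) with distance 4.2426

The closest pair is (-10, 8) and (-7, 5) with Euclidean distance 4.2426. For 4 points, brute-force pairwise comparison is shown above. For large n, the divide-and-conquer algorithm (sort by x, recurse on halves, check the dividing strip) achieves O(n log n).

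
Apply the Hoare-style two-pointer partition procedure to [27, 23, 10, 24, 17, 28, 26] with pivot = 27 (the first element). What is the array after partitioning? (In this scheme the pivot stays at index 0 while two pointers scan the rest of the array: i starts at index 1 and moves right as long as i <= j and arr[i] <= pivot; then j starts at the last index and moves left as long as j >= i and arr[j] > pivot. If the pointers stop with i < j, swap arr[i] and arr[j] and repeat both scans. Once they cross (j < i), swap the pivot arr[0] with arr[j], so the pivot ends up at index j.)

Hoare-style two-pointer partition with pivot = 27:

Initial array: [27, 23, 10, 24, 17, 28, 26]

Pointers start at i = 1, j = 6.
i stops at index 5 (arr[5]=28 > 27), j stops at index 6 (arr[6]=26 <= 27): swap arr[5] and arr[6], array becomes [27, 23, 10, 24, 17, 26, 28]
i ends at 6, j ends at 5: the pointers have crossed (j < i), so scanning stops.

Swap pivot arr[0] with arr[5] to place pivot at position 5: [26, 23, 10, 24, 17, 27, 28]
Pivot position: 5

After partitioning with pivot 27, the array becomes [26, 23, 10, 24, 17, 27, 28]. The pivot is placed at index 5. All elements to the left of the pivot are <= 27, and all elements to the right are > 27.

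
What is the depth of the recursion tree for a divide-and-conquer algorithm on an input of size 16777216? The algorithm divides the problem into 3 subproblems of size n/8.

For divide and conquer with division factor 8:

Problem sizes at each level:
Level 0: 16777216
Level 1: 2097152
Level 2: 262144
Level 3: 32768
Level 4: 4096
Level 5: 512
Level 6: 64
Level 7: 8
Level 8: 1

The root is level 0 and the size-1 base case is level 8 (the tree spans levels 0 through 8, i.e. 9 levels counting the root), so the depth is the number of divisions: log_8(16777216) = 8

The recursion tree depth is log_8(16777216) = 8. At each level, the problem size is divided by 8, so it takes 8 divisions to reduce to a base case of size 1. The algorithm makes 3 recursive calls at each level.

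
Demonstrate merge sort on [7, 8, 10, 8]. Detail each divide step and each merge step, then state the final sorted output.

Merge sort trace:

Split: [7, 8, 10, 8] -> [7, 8] and [10, 8]
  Split: [7, 8] -> [7] and [8]
  Merge: [7] + [8] -> [7, 8]
  Split: [10, 8] -> [10] and [8]
  Merge: [10] + [8] -> [8, 10]
Merge: [7, 8] + [8, 10] -> [7, 8, 8, 10]

Final sorted array: [7, 8, 8, 10]

The merge sort proceeds by recursively splitting the array and merging sorted halves.
After all merges, the sorted array is [7, 8, 8, 10].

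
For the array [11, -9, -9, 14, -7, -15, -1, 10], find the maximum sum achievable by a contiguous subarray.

Using Kadane's algorithm on [11, -9, -9, 14, -7, -15, -1, 10]:

Scanning through the array:
Position 1 (value -9): max_ending_here = 2, max_so_far = 11
Position 2 (value -9): max_ending_here = -7, max_so_far = 11
Position 3 (value 14): max_ending_here = 14, max_so_far = 14
Position 4 (value -7): max_ending_here = 7, max_so_far = 14
Position 5 (value -15): max_ending_here = -8, max_so_far = 14
Position 6 (value -1): max_ending_here = -1, max_so_far = 14
Position 7 (value 10): max_ending_here = 10, max_so_far = 14

Maximum subarray: [14]
Maximum sum: 14

The maximum subarray is [14] with sum 14. This subarray runs from index 3 to index 3.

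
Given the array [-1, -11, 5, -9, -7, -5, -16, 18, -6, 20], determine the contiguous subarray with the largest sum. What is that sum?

Using Kadane's algorithm on [-1, -11, 5, -9, -7, -5, -16, 18, -6, 20]:

Scanning through the array:
Position 1 (value -11): max_ending_here = -11, max_so_far = -1
Position 2 (value 5): max_ending_here = 5, max_so_far = 5
Position 3 (value -9): max_ending_here = -4, max_so_far = 5
Position 4 (value -7): max_ending_here = -7, max_so_far = 5
Position 5 (value -5): max_ending_here = -5, max_so_far = 5
Position 6 (value -16): max_ending_here = -16, max_so_far = 5
Position 7 (value 18): max_ending_here = 18, max_so_far = 18
Position 8 (value -6): max_ending_here = 12, max_so_far = 18
Position 9 (value 20): max_ending_here = 32, max_so_far = 32

Maximum subarray: [18, -6, 20]
Maximum sum: 32

The maximum subarray is [18, -6, 20] with sum 32. This subarray runs from index 7 to index 9.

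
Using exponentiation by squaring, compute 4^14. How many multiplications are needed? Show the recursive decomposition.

Computing 4^14 by squaring (build up from 4^1; each line after the first costs one multiplication):

4^1 = 4
4^2 = (4^1)^2 = 4^2 = 16
4^3 = 4 * 4^2 = 4 * 16 = 64
4^6 = (4^3)^2 = 64^2 = 4096
4^7 = 4 * 4^6 = 4 * 4096 = 16384
4^14 = (4^7)^2 = 16384^2 = 268435456

Result: 268435456
Multiplications needed: 5 (5 lines after 4^1)

4^14 = 268435456. Using exponentiation by squaring, this requires 5 multiplications. The key idea: if the exponent is even, square the half-power; if odd, multiply by the base once.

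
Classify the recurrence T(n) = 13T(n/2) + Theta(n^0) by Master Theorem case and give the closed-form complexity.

Master Theorem for T(n) = 13T(n/2) + O(n^0):

a = 13, b = 2, c = 0
log_b(a) = log_2(13) = 3.7004

Case 1: c = 0 < log_2(13) = 3.7004
T(n) = O(n^(log_2 13))

For T(n) = 13T(n/2) + O(n^0): log_2(13) = 3.7004. This is Case 1 of the Master Theorem (c < log_b(a), work dominated by leaves), giving O(n^(log_2 13)).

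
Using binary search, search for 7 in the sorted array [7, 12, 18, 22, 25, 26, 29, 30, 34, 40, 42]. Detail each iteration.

Binary search for 7 in [7, 12, 18, 22, 25, 26, 29, 30, 34, 40, 42]:

lo=0, hi=10, mid=5, arr[mid]=26 -> 26 > 7, search left half
lo=0, hi=4, mid=2, arr[mid]=18 -> 18 > 7, search left half
lo=0, hi=1, mid=0, arr[mid]=7 -> Found target at index 0!

Binary search finds 7 at index 0 after 3 comparisons. The search repeatedly halves the search space by comparing with the middle element.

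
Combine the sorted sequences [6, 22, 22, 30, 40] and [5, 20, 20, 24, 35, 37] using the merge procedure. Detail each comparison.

Merging process:

Compare 6 vs 5: take 5 from right. Merged: [5]
Compare 6 vs 20: take 6 from left. Merged: [5, 6]
Compare 22 vs 20: take 20 from right. Merged: [5, 6, 20]
Compare 22 vs 20: take 20 from right. Merged: [5, 6, 20, 20]
Compare 22 vs 24: take 22 from left. Merged: [5, 6, 20, 20, 22]
Compare 22 vs 24: take 22 from left. Merged: [5, 6, 20, 20, 22, 22]
Compare 30 vs 24: take 24 from right. Merged: [5, 6, 20, 20, 22, 22, 24]
Compare 30 vs 35: take 30 from left. Merged: [5, 6, 20, 20, 22, 22, 24, 30]
Compare 40 vs 35: take 35 from right. Merged: [5, 6, 20, 20, 22, 22, 24, 30, 35]
Compare 40 vs 37: take 37 from right. Merged: [5, 6, 20, 20, 22, 22, 24, 30, 35, 37]
Append remaining from left: [40]. Merged: [5, 6, 20, 20, 22, 22, 24, 30, 35, 37, 40]

Final merged array: [5, 6, 20, 20, 22, 22, 24, 30, 35, 37, 40]
Total comparisons: 10

The merged array is [5, 6, 20, 20, 22, 22, 24, 30, 35, 37, 40], requiring 10 comparisons. The merge step runs in O(n) time where n is the total number of elements.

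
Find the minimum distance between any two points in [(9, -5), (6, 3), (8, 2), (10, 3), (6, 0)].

Computing all pairwise distances among 5 points:

d((9, -5), (6, 3)) = 8.544
d((9, -5), (8, 2)) = 7.0711
d((9, -5), (10, 3)) = 8.0623
d((9, -5), (6, 0)) = 5.831
d((6, 3), (8, 2)) = 2.2361 <-- minimum
d((6, 3), (10, 3)) = 4.0
d((6, 3), (6, 0)) = 3.0
d((8, 2), (10, 3)) = 2.2361 <-- minimum
d((8, 2), (6, 0)) = 2.8284
d((10, 3), (6, 0)) = 5.0

Minimum distance: 2.2361 (tie among 2 pairs: (6, 3) and (8, 2); (8, 2) and (10, 3))

The minimum Euclidean distance is 2.2361. There is a tie: 2 pairs achieve this minimum — (6, 3) and (8, 2); (8, 2) and (10, 3). Any of these is a valid closest pair. For 5 points, brute-force pairwise comparison is shown above. For large n, the divide-and-conquer algorithm (sort by x, recurse on halves, check the dividing strip) achieves O(n log n).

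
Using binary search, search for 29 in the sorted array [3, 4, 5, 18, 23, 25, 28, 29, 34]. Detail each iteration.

Binary search for 29 in [3, 4, 5, 18, 23, 25, 28, 29, 34]:

lo=0, hi=8, mid=4, arr[mid]=23 -> 23 < 29, search right half
lo=5, hi=8, mid=6, arr[mid]=28 -> 28 < 29, search right half
lo=7, hi=8, mid=7, arr[mid]=29 -> Found target at index 7!

Binary search finds 29 at index 7 after 3 comparisons. The search repeatedly halves the search space by comparing with the middle element.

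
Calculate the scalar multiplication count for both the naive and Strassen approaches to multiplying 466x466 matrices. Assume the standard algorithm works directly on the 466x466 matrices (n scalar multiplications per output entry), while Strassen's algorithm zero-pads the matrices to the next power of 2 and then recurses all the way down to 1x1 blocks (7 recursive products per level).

Matrix multiplication for 466x466 matrices:

Strassen's algorithm requires power-of-2 dimensions. Pad 466x466 to 512x512 (next power of 2).

Standard algorithm: 466^3 = 101194696 multiplications
Strassen's algorithm: 7^(log2(512)) = 7^9 = 40353607 multiplications
Savings: 101194696 - 40353607 = 60841089 multiplications

Standard: 101194696 multiplications (466^3). Strassen: 40353607 multiplications (7^9, after padding to 512x512). Strassen reduces 8 recursive multiplications to 7 at each level.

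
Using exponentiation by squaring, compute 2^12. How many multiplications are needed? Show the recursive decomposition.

Computing 2^12 by squaring (build up from 2^1; each line after the first costs one multiplication):

2^1 = 2
2^2 = (2^1)^2 = 2^2 = 4
2^3 = 2 * 2^2 = 2 * 4 = 8
2^6 = (2^3)^2 = 8^2 = 64
2^12 = (2^6)^2 = 64^2 = 4096

Result: 4096
Multiplications needed: 4 (4 lines after 2^1)

2^12 = 4096. Using exponentiation by squaring, this requires 4 multiplications. The key idea: if the exponent is even, square the half-power; if odd, multiply by the base once.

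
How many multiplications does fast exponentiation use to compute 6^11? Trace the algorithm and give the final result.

Computing 6^11 by squaring (build up from 6^1; each line after the first costs one multiplication):

6^1 = 6
6^2 = (6^1)^2 = 6^2 = 36
6^4 = (6^2)^2 = 36^2 = 1296
6^5 = 6 * 6^4 = 6 * 1296 = 7776
6^10 = (6^5)^2 = 7776^2 = 60466176
6^11 = 6 * 6^10 = 6 * 60466176 = 362797056

Result: 362797056
Multiplications needed: 5 (5 lines after 6^1)

6^11 = 362797056. Using exponentiation by squaring, this requires 5 multiplications. The key idea: if the exponent is even, square the half-power; if odd, multiply by the base once.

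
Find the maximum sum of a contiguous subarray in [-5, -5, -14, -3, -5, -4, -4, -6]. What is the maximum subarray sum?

Using Kadane's algorithm on [-5, -5, -14, -3, -5, -4, -4, -6]:

Scanning through the array:
Position 1 (value -5): max_ending_here = -5, max_so_far = -5
Position 2 (value -14): max_ending_here = -14, max_so_far = -5
Position 3 (value -3): max_ending_here = -3, max_so_far = -3
Position 4 (value -5): max_ending_here = -5, max_so_far = -3
Position 5 (value -4): max_ending_here = -4, max_so_far = -3
Position 6 (value -4): max_ending_here = -4, max_so_far = -3
Position 7 (value -6): max_ending_here = -6, max_so_far = -3

Maximum subarray: [-3]
Maximum sum: -3

The maximum subarray is [-3] with sum -3. This subarray runs from index 3 to index 3.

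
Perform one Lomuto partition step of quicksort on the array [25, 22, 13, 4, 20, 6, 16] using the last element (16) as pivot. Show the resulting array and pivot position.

Lomuto partition with pivot = 16:

Initial array: [25, 22, 13, 4, 20, 6, 16]

arr[0]=25 > 16: no swap
arr[1]=22 > 16: no swap
arr[2]=13 <= 16: swap with position 0, array becomes [13, 22, 25, 4, 20, 6, 16]
arr[3]=4 <= 16: swap with position 1, array becomes [13, 4, 25, 22, 20, 6, 16]
arr[4]=20 > 16: no swap
arr[5]=6 <= 16: swap with position 2, array becomes [13, 4, 6, 22, 20, 25, 16]

Place pivot at position 3: [13, 4, 6, 16, 20, 25, 22]
Pivot position: 3

After partitioning with pivot 16, the array becomes [13, 4, 6, 16, 20, 25, 22]. The pivot is placed at index 3. All elements to the left of the pivot are <= 16, and all elements to the right are > 16.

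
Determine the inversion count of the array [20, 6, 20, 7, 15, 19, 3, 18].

Finding inversions in [20, 6, 20, 7, 15, 19, 3, 18]:

(0, 1): arr[0]=20 > arr[1]=6
(0, 3): arr[0]=20 > arr[3]=7
(0, 4): arr[0]=20 > arr[4]=15
(0, 5): arr[0]=20 > arr[5]=19
(0, 6): arr[0]=20 > arr[6]=3
(0, 7): arr[0]=20 > arr[7]=18
(1, 6): arr[1]=6 > arr[6]=3
(2, 3): arr[2]=20 > arr[3]=7
(2, 4): arr[2]=20 > arr[4]=15
(2, 5): arr[2]=20 > arr[5]=19
(2, 6): arr[2]=20 > arr[6]=3
(2, 7): arr[2]=20 > arr[7]=18
(3, 6): arr[3]=7 > arr[6]=3
(4, 6): arr[4]=15 > arr[6]=3
(5, 6): arr[5]=19 > arr[6]=3
(5, 7): arr[5]=19 > arr[7]=18

Total inversions: 16

The array has 16 inversion(s): (0,1), (0,3), (0,4), (0,5), (0,6), (0,7), (1,6), (2,3), (2,4), (2,5), (2,6), (2,7), (3,6), (4,6), (5,6), (5,7). Each pair (i,j) satisfies i < j and arr[i] > arr[j].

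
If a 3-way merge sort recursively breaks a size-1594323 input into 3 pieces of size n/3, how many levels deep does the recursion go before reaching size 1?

For divide and conquer with division factor 3:

Problem sizes at each level:
Level 0: 1594323
Level 1: 531441
Level 2: 177147
Level 3: 59049
Level 4: 19683
Level 5: 6561
Level 6: 2187
Level 7: 729
Level 8: 243
Level 9: 81
Level 10: 27
Level 11: 9
Level 12: 3
Level 13: 1

The root is level 0 and the size-1 base case is level 13 (the tree spans levels 0 through 13, i.e. 14 levels counting the root), so the depth is the number of divisions: log_3(1594323) = 13

The recursion tree depth is log_3(1594323) = 13. At each level, the problem size is divided by 3, so it takes 13 divisions to reduce to a base case of size 1. The algorithm makes 3 recursive calls at each level.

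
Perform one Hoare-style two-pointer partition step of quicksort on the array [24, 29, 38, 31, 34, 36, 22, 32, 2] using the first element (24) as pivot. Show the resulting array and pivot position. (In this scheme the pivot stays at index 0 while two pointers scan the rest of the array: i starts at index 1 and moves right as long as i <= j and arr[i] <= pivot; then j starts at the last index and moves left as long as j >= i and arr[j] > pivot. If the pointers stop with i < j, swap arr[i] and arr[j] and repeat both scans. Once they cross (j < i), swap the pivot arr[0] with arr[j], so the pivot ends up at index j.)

Hoare-style two-pointer partition with pivot = 24:

Initial array: [24, 29, 38, 31, 34, 36, 22, 32, 2]

Pointers start at i = 1, j = 8.
i stops at index 1 (arr[1]=29 > 24), j stops at index 8 (arr[8]=2 <= 24): swap arr[1] and arr[8], array becomes [24, 2, 38, 31, 34, 36, 22, 32, 29]
i stops at index 2 (arr[2]=38 > 24), j stops at index 6 (arr[6]=22 <= 24): swap arr[2] and arr[6], array becomes [24, 2, 22, 31, 34, 36, 38, 32, 29]
i ends at 3, j ends at 2: the pointers have crossed (j < i), so scanning stops.

Swap pivot arr[0] with arr[2] to place pivot at position 2: [22, 2, 24, 31, 34, 36, 38, 32, 29]
Pivot position: 2

After partitioning with pivot 24, the array becomes [22, 2, 24, 31, 34, 36, 38, 32, 29]. The pivot is placed at index 2. All elements to the left of the pivot are <= 24, and all elements to the right are > 24.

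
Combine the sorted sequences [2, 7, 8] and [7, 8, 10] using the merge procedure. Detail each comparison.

Merging process:

Compare 2 vs 7: take 2 from left. Merged: [2]
Compare 7 vs 7: take 7 from left. Merged: [2, 7]
Compare 8 vs 7: take 7 from right. Merged: [2, 7, 7]
Compare 8 vs 8: take 8 from left. Merged: [2, 7, 7, 8]
Append remaining from right: [8, 10]. Merged: [2, 7, 7, 8, 8, 10]

Final merged array: [2, 7, 7, 8, 8, 10]
Total comparisons: 4

The merged array is [2, 7, 7, 8, 8, 10], requiring 4 comparisons. The merge step runs in O(n) time where n is the total number of elements.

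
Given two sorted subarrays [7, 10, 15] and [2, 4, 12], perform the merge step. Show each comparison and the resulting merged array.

Merging process:

Compare 7 vs 2: take 2 from right. Merged: [2]
Compare 7 vs 4: take 4 from right. Merged: [2, 4]
Compare 7 vs 12: take 7 from left. Merged: [2, 4, 7]
Compare 10 vs 12: take 10 from left. Merged: [2, 4, 7, 10]
Compare 15 vs 12: take 12 from right. Merged: [2, 4, 7, 10, 12]
Append remaining from left: [15]. Merged: [2, 4, 7, 10, 12, 15]

Final merged array: [2, 4, 7, 10, 12, 15]
Total comparisons: 5

The merged array is [2, 4, 7, 10, 12, 15], requiring 5 comparisons. The merge step runs in O(n) time where n is the total number of elements.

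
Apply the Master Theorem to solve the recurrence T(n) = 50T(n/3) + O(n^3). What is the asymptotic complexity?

Master Theorem for T(n) = 50T(n/3) + O(n^3):

a = 50, b = 3, c = 3
log_b(a) = log_3(50) = 3.5609

Case 1: c = 3 < log_3(50) = 3.5609
T(n) = O(n^(log_3 50))

For T(n) = 50T(n/3) + O(n^3): log_3(50) = 3.5609. This is Case 1 of the Master Theorem (c < log_b(a), work dominated by leaves), giving O(n^(log_3 50)).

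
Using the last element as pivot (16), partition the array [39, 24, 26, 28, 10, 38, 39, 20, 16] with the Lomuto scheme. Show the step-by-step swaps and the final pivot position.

Lomuto partition with pivot = 16:

Initial array: [39, 24, 26, 28, 10, 38, 39, 20, 16]

arr[0]=39 > 16: no swap
arr[1]=24 > 16: no swap
arr[2]=26 > 16: no swap
arr[3]=28 > 16: no swap
arr[4]=10 <= 16: swap with position 0, array becomes [10, 24, 26, 28, 39, 38, 39, 20, 16]
arr[5]=38 > 16: no swap
arr[6]=39 > 16: no swap
arr[7]=20 > 16: no swap

Place pivot at position 1: [10, 16, 26, 28, 39, 38, 39, 20, 24]
Pivot position: 1

After partitioning with pivot 16, the array becomes [10, 16, 26, 28, 39, 38, 39, 20, 24]. The pivot is placed at index 1. All elements to the left of the pivot are <= 16, and all elements to the right are > 16.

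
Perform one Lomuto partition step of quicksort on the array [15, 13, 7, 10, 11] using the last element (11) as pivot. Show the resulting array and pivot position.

Lomuto partition with pivot = 11:

Initial array: [15, 13, 7, 10, 11]

arr[0]=15 > 11: no swap
arr[1]=13 > 11: no swap
arr[2]=7 <= 11: swap with position 0, array becomes [7, 13, 15, 10, 11]
arr[3]=10 <= 11: swap with position 1, array becomes [7, 10, 15, 13, 11]

Place pivot at position 2: [7, 10, 11, 13, 15]
Pivot position: 2

After partitioning with pivot 11, the array becomes [7, 10, 11, 13, 15]. The pivot is placed at index 2. All elements to the left of the pivot are <= 11, and all elements to the right are > 11.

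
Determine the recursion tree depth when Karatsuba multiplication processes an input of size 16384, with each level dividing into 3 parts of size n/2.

For divide and conquer with division factor 2:

Problem sizes at each level:
Level 0: 16384
Level 1: 8192
Level 2: 4096
Level 3: 2048
Level 4: 1024
Level 5: 512
Level 6: 256
Level 7: 128
Level 8: 64
Level 9: 32
Level 10: 16
Level 11: 8
Level 12: 4
Level 13: 2
Level 14: 1

The root is level 0 and the size-1 base case is level 14 (the tree spans levels 0 through 14, i.e. 15 levels counting the root), so the depth is the number of divisions: log_2(16384) = 14

The recursion tree depth is log_2(16384) = 14. At each level, the problem size is divided by 2, so it takes 14 divisions to reduce to a base case of size 1. The algorithm makes 3 recursive calls at each level.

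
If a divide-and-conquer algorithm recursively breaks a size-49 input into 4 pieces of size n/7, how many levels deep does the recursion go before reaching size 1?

For divide and conquer with division factor 7:

Problem sizes at each level:
Level 0: 49
Level 1: 7
Level 2: 1

The root is level 0 and the size-1 base case is level 2 (the tree spans levels 0 through 2, i.e. 3 levels counting the root), so the depth is the number of divisions: log_7(49) = 2

The recursion tree depth is log_7(49) = 2. At each level, the problem size is divided by 7, so it takes 2 divisions to reduce to a base case of size 1. The algorithm makes 4 recursive calls at each level.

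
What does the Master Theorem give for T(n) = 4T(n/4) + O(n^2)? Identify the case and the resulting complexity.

Master Theorem for T(n) = 4T(n/4) + O(n^2):

a = 4, b = 4, c = 2
log_b(a) = log_4(4) = 1.0000

Case 3: c = 2 > log_4(4) = 1.0000
T(n) = O(n^2) = O(n^2)

For T(n) = 4T(n/4) + O(n^2): log_4(4) = 1.0000. This is Case 3 of the Master Theorem (c > log_b(a), work dominated by root), giving O(n^2).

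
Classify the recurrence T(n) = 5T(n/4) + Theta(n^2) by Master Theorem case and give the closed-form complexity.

Master Theorem for T(n) = 5T(n/4) + O(n^2):

a = 5, b = 4, c = 2
log_b(a) = log_4(5) = 1.1610

Case 3: c = 2 > log_4(5) = 1.1610
T(n) = O(n^2) = O(n^2)

For T(n) = 5T(n/4) + O(n^2): log_4(5) = 1.1610. This is Case 3 of the Master Theorem (c > log_b(a), work dominated by root), giving O(n^2).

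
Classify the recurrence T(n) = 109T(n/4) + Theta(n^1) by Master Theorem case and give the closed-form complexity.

Master Theorem for T(n) = 109T(n/4) + O(n^1):

a = 109, b = 4, c = 1
log_b(a) = log_4(109) = 3.3841

Case 1: c = 1 < log_4(109) = 3.3841
T(n) = O(n^(log_4 109))

For T(n) = 109T(n/4) + O(n^1): log_4(109) = 3.3841. This is Case 1 of the Master Theorem (c < log_b(a), work dominated by leaves), giving O(n^(log_4 109)).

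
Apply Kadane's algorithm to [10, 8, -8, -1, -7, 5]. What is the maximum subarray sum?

Using Kadane's algorithm on [10, 8, -8, -1, -7, 5]:

Scanning through the array:
Position 1 (value 8): max_ending_here = 18, max_so_far = 18
Position 2 (value -8): max_ending_here = 10, max_so_far = 18
Position 3 (value -1): max_ending_here = 9, max_so_far = 18
Position 4 (value -7): max_ending_here = 2, max_so_far = 18
Position 5 (value 5): max_ending_here = 7, max_so_far = 18

Maximum subarray: [10, 8]
Maximum sum: 18

The maximum subarray is [10, 8] with sum 18. This subarray runs from index 0 to index 1.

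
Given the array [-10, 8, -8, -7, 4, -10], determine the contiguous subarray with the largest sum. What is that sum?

Using Kadane's algorithm on [-10, 8, -8, -7, 4, -10]:

Scanning through the array:
Position 1 (value 8): max_ending_here = 8, max_so_far = 8
Position 2 (value -8): max_ending_here = 0, max_so_far = 8
Position 3 (value -7): max_ending_here = -7, max_so_far = 8
Position 4 (value 4): max_ending_here = 4, max_so_far = 8
Position 5 (value -10): max_ending_here = -6, max_so_far = 8

Maximum subarray: [8]
Maximum sum: 8

The maximum subarray is [8] with sum 8. This subarray runs from index 1 to index 1.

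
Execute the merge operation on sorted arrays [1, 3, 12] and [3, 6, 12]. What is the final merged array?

Merging process:

Compare 1 vs 3: take 1 from left. Merged: [1]
Compare 3 vs 3: take 3 from left. Merged: [1, 3]
Compare 12 vs 3: take 3 from right. Merged: [1, 3, 3]
Compare 12 vs 6: take 6 from right. Merged: [1, 3, 3, 6]
Compare 12 vs 12: take 12 from left. Merged: [1, 3, 3, 6, 12]
Append remaining from right: [12]. Merged: [1, 3, 3, 6, 12, 12]

Final merged array: [1, 3, 3, 6, 12, 12]
Total comparisons: 5

The merged array is [1, 3, 3, 6, 12, 12], requiring 5 comparisons. The merge step runs in O(n) time where n is the total number of elements.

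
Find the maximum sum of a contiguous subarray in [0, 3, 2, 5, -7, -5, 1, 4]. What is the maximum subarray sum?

Using Kadane's algorithm on [0, 3, 2, 5, -7, -5, 1, 4]:

Scanning through the array:
Position 1 (value 3): max_ending_here = 3, max_so_far = 3
Position 2 (value 2): max_ending_here = 5, max_so_far = 5
Position 3 (value 5): max_ending_here = 10, max_so_far = 10
Position 4 (value -7): max_ending_here = 3, max_so_far = 10
Position 5 (value -5): max_ending_here = -2, max_so_far = 10
Position 6 (value 1): max_ending_here = 1, max_so_far = 10
Position 7 (value 4): max_ending_here = 5, max_so_far = 10

Maximum subarray: [0, 3, 2, 5]
Maximum sum: 10

The maximum subarray is [0, 3, 2, 5] with sum 10. This subarray runs from index 0 to index 3.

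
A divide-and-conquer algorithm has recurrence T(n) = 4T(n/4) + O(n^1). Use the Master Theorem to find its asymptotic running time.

Master Theorem for T(n) = 4T(n/4) + O(n^1):

a = 4, b = 4, c = 1
log_b(a) = log_4(4) = 1.0000

Case 2: c = 1 = log_4(4) = 1.0000
T(n) = O(n^1 log n) = O(n log n)

For T(n) = 4T(n/4) + O(n^1): log_4(4) = 1.0000. This is Case 2 of the Master Theorem (c = log_b(a), equal work at all levels), giving O(n log n).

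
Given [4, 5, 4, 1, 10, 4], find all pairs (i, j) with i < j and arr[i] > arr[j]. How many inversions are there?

Finding inversions in [4, 5, 4, 1, 10, 4]:

(0, 3): arr[0]=4 > arr[3]=1
(1, 2): arr[1]=5 > arr[2]=4
(1, 3): arr[1]=5 > arr[3]=1
(1, 5): arr[1]=5 > arr[5]=4
(2, 3): arr[2]=4 > arr[3]=1
(4, 5): arr[4]=10 > arr[5]=4

Total inversions: 6

The array has 6 inversion(s): (0,3), (1,2), (1,3), (1,5), (2,3), (4,5). Each pair (i,j) satisfies i < j and arr[i] > arr[j].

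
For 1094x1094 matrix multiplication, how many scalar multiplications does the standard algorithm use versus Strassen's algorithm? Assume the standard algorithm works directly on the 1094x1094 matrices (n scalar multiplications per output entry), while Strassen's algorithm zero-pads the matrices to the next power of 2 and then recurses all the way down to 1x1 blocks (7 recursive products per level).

Matrix multiplication for 1094x1094 matrices:

Strassen's algorithm requires power-of-2 dimensions. Pad 1094x1094 to 2048x2048 (next power of 2).

Standard algorithm: 1094^3 = 1309338584 multiplications
Strassen's algorithm: 7^(log2(2048)) = 7^11 = 1977326743 multiplications
Difference: 1309338584 - 1977326743 = -667988159 (Strassen uses MORE here due to padding overhead — for small or just-over-power-of-2 n, padding can outweigh the per-level savings)

Standard: 1309338584 multiplications (1094^3). Strassen: 1977326743 multiplications (7^11, after padding to 2048x2048). Strassen reduces 8 recursive multiplications to 7 at each level.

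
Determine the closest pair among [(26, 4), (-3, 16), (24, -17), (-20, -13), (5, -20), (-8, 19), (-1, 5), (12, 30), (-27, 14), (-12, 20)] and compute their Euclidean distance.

Computing all pairwise distances among 10 points:

d((26, 4), (-3, 16)) = 31.3847
d((26, 4), (24, -17)) = 21.095
d((26, 4), (-20, -13)) = 49.0408
d((26, 4), (5, -20)) = 31.8904
d((26, 4), (-8, 19)) = 37.1618
d((26, 4), (-1, 5)) = 27.0185
d((26, 4), (12, 30)) = 29.5296
d((26, 4), (-27, 14)) = 53.9351
d((26, 4), (-12, 20)) = 41.2311
d((-3, 16), (24, -17)) = 42.638
d((-3, 16), (-20, -13)) = 33.6155
d((-3, 16), (5, -20)) = 36.8782
d((-3, 16), (-8, 19)) = 5.831
d((-3, 16), (-1, 5)) = 11.1803
d((-3, 16), (12, 30)) = 20.5183
d((-3, 16), (-27, 14)) = 24.0832
d((-3, 16), (-12, 20)) = 9.8489
d((24, -17), (-20, -13)) = 44.1814
d((24, -17), (5, -20)) = 19.2354
d((24, -17), (-8, 19)) = 48.1664
d((24, -17), (-1, 5)) = 33.3017
d((24, -17), (12, 30)) = 48.5077
d((24, -17), (-27, 14)) = 59.6825
d((24, -17), (-12, 20)) = 51.6236
d((-20, -13), (5, -20)) = 25.9615
d((-20, -13), (-8, 19)) = 34.176
d((-20, -13), (-1, 5)) = 26.1725
d((-20, -13), (12, 30)) = 53.6004
d((-20, -13), (-27, 14)) = 27.8927
d((-20, -13), (-12, 20)) = 33.9559
d((5, -20), (-8, 19)) = 41.1096
d((5, -20), (-1, 5)) = 25.7099
d((5, -20), (12, 30)) = 50.4876
d((5, -20), (-27, 14)) = 46.6905
d((5, -20), (-12, 20)) = 43.4626
d((-8, 19), (-1, 5)) = 15.6525
d((-8, 19), (12, 30)) = 22.8254
d((-8, 19), (-27, 14)) = 19.6469
d((-8, 19), (-12, 20)) = 4.1231 <-- minimum
d((-1, 5), (12, 30)) = 28.178
d((-1, 5), (-27, 14)) = 27.5136
d((-1, 5), (-12, 20)) = 18.6011
d((12, 30), (-27, 14)) = 42.1545
d((12, 30), (-12, 20)) = 26.0
d((-27, 14), (-12, 20)) = 16.1555

Closest pair: (-8, 19) and (-12, 20) with distance 4.1231

The closest pair is (-8, 19) and (-12, 20) with Euclidean distance 4.1231. For 10 points, brute-force pairwise comparison is shown above. For large n, the divide-and-conquer algorithm (sort by x, recurse on halves, check the dividing strip) achieves O(n log n).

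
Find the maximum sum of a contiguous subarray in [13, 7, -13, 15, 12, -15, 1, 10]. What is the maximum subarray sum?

Using Kadane's algorithm on [13, 7, -13, 15, 12, -15, 1, 10]:

Scanning through the array:
Position 1 (value 7): max_ending_here = 20, max_so_far = 20
Position 2 (value -13): max_ending_here = 7, max_so_far = 20
Position 3 (value 15): max_ending_here = 22, max_so_far = 22
Position 4 (value 12): max_ending_here = 34, max_so_far = 34
Position 5 (value -15): max_ending_here = 19, max_so_far = 34
Position 6 (value 1): max_ending_here = 20, max_so_far = 34
Position 7 (value 10): max_ending_here = 30, max_so_far = 34

Maximum subarray: [13, 7, -13, 15, 12]
Maximum sum: 34

The maximum subarray is [13, 7, -13, 15, 12] with sum 34. This subarray runs from index 0 to index 4.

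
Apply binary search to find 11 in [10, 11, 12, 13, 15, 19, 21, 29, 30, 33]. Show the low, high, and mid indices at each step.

Binary search for 11 in [10, 11, 12, 13, 15, 19, 21, 29, 30, 33]:

lo=0, hi=9, mid=4, arr[mid]=15 -> 15 > 11, search left half
lo=0, hi=3, mid=1, arr[mid]=11 -> Found target at index 1!

Binary search finds 11 at index 1 after 2 comparisons. The search repeatedly halves the search space by comparing with the middle element.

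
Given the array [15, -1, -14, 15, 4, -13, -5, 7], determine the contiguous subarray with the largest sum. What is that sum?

Using Kadane's algorithm on [15, -1, -14, 15, 4, -13, -5, 7]:

Scanning through the array:
Position 1 (value -1): max_ending_here = 14, max_so_far = 15
Position 2 (value -14): max_ending_here = 0, max_so_far = 15
Position 3 (value 15): max_ending_here = 15, max_so_far = 15
Position 4 (value 4): max_ending_here = 19, max_so_far = 19
Position 5 (value -13): max_ending_here = 6, max_so_far = 19
Position 6 (value -5): max_ending_here = 1, max_so_far = 19
Position 7 (value 7): max_ending_here = 8, max_so_far = 19

Maximum subarray: [15, -1, -14, 15, 4]
Maximum sum: 19

The maximum subarray is [15, -1, -14, 15, 4] with sum 19. This subarray runs from index 0 to index 4.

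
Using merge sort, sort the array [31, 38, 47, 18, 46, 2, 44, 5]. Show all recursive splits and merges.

Merge sort trace:

Split: [31, 38, 47, 18, 46, 2, 44, 5] -> [31, 38, 47, 18] and [46, 2, 44, 5]
  Split: [31, 38, 47, 18] -> [31, 38] and [47, 18]
    Split: [31, 38] -> [31] and [38]
    Merge: [31] + [38] -> [31, 38]
    Split: [47, 18] -> [47] and [18]
    Merge: [47] + [18] -> [18, 47]
  Merge: [31, 38] + [18, 47] -> [18, 31, 38, 47]
  Split: [46, 2, 44, 5] -> [46, 2] and [44, 5]
    Split: [46, 2] -> [46] and [2]
    Merge: [46] + [2] -> [2, 46]
    Split: [44, 5] -> [44] and [5]
    Merge: [44] + [5] -> [5, 44]
  Merge: [2, 46] + [5, 44] -> [2, 5, 44, 46]
Merge: [18, 31, 38, 47] + [2, 5, 44, 46] -> [2, 5, 18, 31, 38, 44, 46, 47]

Final sorted array: [2, 5, 18, 31, 38, 44, 46, 47]

The merge sort proceeds by recursively splitting the array and merging sorted halves.
After all merges, the sorted array is [2, 5, 18, 31, 38, 44, 46, 47].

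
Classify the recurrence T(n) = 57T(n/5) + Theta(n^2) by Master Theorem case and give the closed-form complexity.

Master Theorem for T(n) = 57T(n/5) + O(n^2):

a = 57, b = 5, c = 2
log_b(a) = log_5(57) = 2.5121

Case 1: c = 2 < log_5(57) = 2.5121
T(n) = O(n^(log_5 57))

For T(n) = 57T(n/5) + O(n^2): log_5(57) = 2.5121. This is Case 1 of the Master Theorem (c < log_b(a), work dominated by leaves), giving O(n^(log_5 57)).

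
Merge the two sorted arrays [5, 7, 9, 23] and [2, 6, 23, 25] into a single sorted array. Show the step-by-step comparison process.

Merging process:

Compare 5 vs 2: take 2 from right. Merged: [2]
Compare 5 vs 6: take 5 from left. Merged: [2, 5]
Compare 7 vs 6: take 6 from right. Merged: [2, 5, 6]
Compare 7 vs 23: take 7 from left. Merged: [2, 5, 6, 7]
Compare 9 vs 23: take 9 from left. Merged: [2, 5, 6, 7, 9]
Compare 23 vs 23: take 23 from left. Merged: [2, 5, 6, 7, 9, 23]
Append remaining from right: [23, 25]. Merged: [2, 5, 6, 7, 9, 23, 23, 25]

Final merged array: [2, 5, 6, 7, 9, 23, 23, 25]
Total comparisons: 6

The merged array is [2, 5, 6, 7, 9, 23, 23, 25], requiring 6 comparisons. The merge step runs in O(n) time where n is the total number of elements.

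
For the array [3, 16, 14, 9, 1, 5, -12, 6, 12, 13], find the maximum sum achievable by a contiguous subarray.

Using Kadane's algorithm on [3, 16, 14, 9, 1, 5, -12, 6, 12, 13]:

Scanning through the array:
Position 1 (value 16): max_ending_here = 19, max_so_far = 19
Position 2 (value 14): max_ending_here = 33, max_so_far = 33
Position 3 (value 9): max_ending_here = 42, max_so_far = 42
Position 4 (value 1): max_ending_here = 43, max_so_far = 43
Position 5 (value 5): max_ending_here = 48, max_so_far = 48
Position 6 (value -12): max_ending_here = 36, max_so_far = 48
Position 7 (value 6): max_ending_here = 42, max_so_far = 48
Position 8 (value 12): max_ending_here = 54, max_so_far = 54
Position 9 (value 13): max_ending_here = 67, max_so_far = 67

Maximum subarray: [3, 16, 14, 9, 1, 5, -12, 6, 12, 13]
Maximum sum: 67

The maximum subarray is [3, 16, 14, 9, 1, 5, -12, 6, 12, 13] with sum 67. This subarray runs from index 0 to index 9.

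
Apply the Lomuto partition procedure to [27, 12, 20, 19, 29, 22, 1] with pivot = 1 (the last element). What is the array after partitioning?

Lomuto partition with pivot = 1:

Initial array: [27, 12, 20, 19, 29, 22, 1]

arr[0]=27 > 1: no swap
arr[1]=12 > 1: no swap
arr[2]=20 > 1: no swap
arr[3]=19 > 1: no swap
arr[4]=29 > 1: no swap
arr[5]=22 > 1: no swap

Place pivot at position 0: [1, 12, 20, 19, 29, 22, 27]
Pivot position: 0

After partitioning with pivot 1, the array becomes [1, 12, 20, 19, 29, 22, 27]. The pivot is placed at index 0. All elements to the left of the pivot are <= 1, and all elements to the right are > 1.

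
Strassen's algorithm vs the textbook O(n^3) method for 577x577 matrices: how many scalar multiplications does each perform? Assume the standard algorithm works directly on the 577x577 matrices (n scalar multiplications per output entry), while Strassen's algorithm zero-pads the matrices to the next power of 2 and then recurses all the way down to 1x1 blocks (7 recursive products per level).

Matrix multiplication for 577x577 matrices:

Strassen's algorithm requires power-of-2 dimensions. Pad 577x577 to 1024x1024 (next power of 2).

Standard algorithm: 577^3 = 192100033 multiplications
Strassen's algorithm: 7^(log2(1024)) = 7^10 = 282475249 multiplications
Difference: 192100033 - 282475249 = -90375216 (Strassen uses MORE here due to padding overhead — for small or just-over-power-of-2 n, padding can outweigh the per-level savings)

Standard: 192100033 multiplications (577^3). Strassen: 282475249 multiplications (7^10, after padding to 1024x1024). Strassen reduces 8 recursive multiplications to 7 at each level.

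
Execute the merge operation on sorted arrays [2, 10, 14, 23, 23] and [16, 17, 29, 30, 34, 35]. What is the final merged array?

Merging process:

Compare 2 vs 16: take 2 from left. Merged: [2]
Compare 10 vs 16: take 10 from left. Merged: [2, 10]
Compare 14 vs 16: take 14 from left. Merged: [2, 10, 14]
Compare 23 vs 16: take 16 from right. Merged: [2, 10, 14, 16]
Compare 23 vs 17: take 17 from right. Merged: [2, 10, 14, 16, 17]
Compare 23 vs 29: take 23 from left. Merged: [2, 10, 14, 16, 17, 23]
Compare 23 vs 29: take 23 from left. Merged: [2, 10, 14, 16, 17, 23, 23]
Append remaining from right: [29, 30, 34, 35]. Merged: [2, 10, 14, 16, 17, 23, 23, 29, 30, 34, 35]

Final merged array: [2, 10, 14, 16, 17, 23, 23, 29, 30, 34, 35]
Total comparisons: 7

The merged array is [2, 10, 14, 16, 17, 23, 23, 29, 30, 34, 35], requiring 7 comparisons. The merge step runs in O(n) time where n is the total number of elements.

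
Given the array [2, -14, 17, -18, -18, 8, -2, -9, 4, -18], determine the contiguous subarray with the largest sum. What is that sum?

Using Kadane's algorithm on [2, -14, 17, -18, -18, 8, -2, -9, 4, -18]:

Scanning through the array:
Position 1 (value -14): max_ending_here = -12, max_so_far = 2
Position 2 (value 17): max_ending_here = 17, max_so_far = 17
Position 3 (value -18): max_ending_here = -1, max_so_far = 17
Position 4 (value -18): max_ending_here = -18, max_so_far = 17
Position 5 (value 8): max_ending_here = 8, max_so_far = 17
Position 6 (value -2): max_ending_here = 6, max_so_far = 17
Position 7 (value -9): max_ending_here = -3, max_so_far = 17
Position 8 (value 4): max_ending_here = 4, max_so_far = 17
Position 9 (value -18): max_ending_here = -14, max_so_far = 17

Maximum subarray: [17]
Maximum sum: 17

The maximum subarray is [17] with sum 17. This subarray runs from index 2 to index 2.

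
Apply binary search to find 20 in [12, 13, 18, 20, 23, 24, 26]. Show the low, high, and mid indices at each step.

Binary search for 20 in [12, 13, 18, 20, 23, 24, 26]:

lo=0, hi=6, mid=3, arr[mid]=20 -> Found target at index 3!

Binary search finds 20 at index 3 after 1 comparisons. The search repeatedly halves the search space by comparing with the middle element.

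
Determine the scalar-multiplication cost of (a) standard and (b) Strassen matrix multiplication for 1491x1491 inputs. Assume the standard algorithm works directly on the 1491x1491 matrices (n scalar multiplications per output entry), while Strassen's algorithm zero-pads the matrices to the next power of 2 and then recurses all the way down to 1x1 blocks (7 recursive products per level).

Matrix multiplication for 1491x1491 matrices:

Strassen's algorithm requires power-of-2 dimensions. Pad 1491x1491 to 2048x2048 (next power of 2).

Standard algorithm: 1491^3 = 3314613771 multiplications
Strassen's algorithm: 7^(log2(2048)) = 7^11 = 1977326743 multiplications
Savings: 3314613771 - 1977326743 = 1337287028 multiplications

Standard: 3314613771 multiplications (1491^3). Strassen: 1977326743 multiplications (7^11, after padding to 2048x2048). Strassen reduces 8 recursive multiplications to 7 at each level.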